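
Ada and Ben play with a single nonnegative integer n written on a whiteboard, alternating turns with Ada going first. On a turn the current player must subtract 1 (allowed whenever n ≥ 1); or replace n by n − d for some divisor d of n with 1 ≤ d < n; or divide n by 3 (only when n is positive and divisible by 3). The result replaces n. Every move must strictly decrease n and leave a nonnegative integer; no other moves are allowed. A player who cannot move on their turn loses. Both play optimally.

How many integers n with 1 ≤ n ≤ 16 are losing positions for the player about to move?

7

Use the standard recursion: the mover loses at a terminal position; elsewhere, the mover wins exactly when some move hands the opponent an L position.
n=0: no move → L
n=1: →0(L), so W
n=2: →1(W) only, which is W, so L
n=3: →2(L), so W
n=4: →2(L), so W
n=5: →4(W) only, which is W, so L
n=6: →2(L), so W
n=7: →6(W) only, which is W, so L
n=8: →7(L), so W
n=9: →3(W), 6(W), 8(W) — all W, so L
n=10: →5(L), so W
n=11: →10(W) only, which is W, so L
n=12: →9(L), so W
n=13: →12(W) only, which is W, so L
n=14: →7(L), so W
n=15: →5(L), so W
n=16: →8(W), 12(W), 14(W), 15(W) — all W, so L
L entries with 1 ≤ n ≤ 16 (n=0 is outside the asked range and is not counted): n = 2, 5, 7, 9, 11, 13, 16; that makes 7.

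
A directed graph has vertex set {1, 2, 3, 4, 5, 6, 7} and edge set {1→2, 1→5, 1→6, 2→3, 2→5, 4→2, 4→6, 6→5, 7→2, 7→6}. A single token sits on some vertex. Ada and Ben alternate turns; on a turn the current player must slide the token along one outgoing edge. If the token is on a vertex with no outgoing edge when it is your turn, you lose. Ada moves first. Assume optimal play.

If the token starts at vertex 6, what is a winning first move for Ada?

Move to 5.

Label each position W (a win for the player to move) or L (a loss). A position with no legal move is L; any other position is W exactly when some move reaches an L, and L when every move reaches a W.
Every edge goes from a vertex to one that appears earlier in the order 3, 5, 2, 6, 1, 7, 4, so processing vertices in that order labels each vertex after all of its successors.
3: no outgoing edge → L
5: no outgoing edge → L
2: reaches L-position 5 → W
6: reaches L-position 5 → W
1: reaches L-position 5 → W
7: only reaches 6(W), 2(W), all W → L
4: only reaches 6(W), 2(W), all W → L
From 6, the L positions reachable in one move are: 5.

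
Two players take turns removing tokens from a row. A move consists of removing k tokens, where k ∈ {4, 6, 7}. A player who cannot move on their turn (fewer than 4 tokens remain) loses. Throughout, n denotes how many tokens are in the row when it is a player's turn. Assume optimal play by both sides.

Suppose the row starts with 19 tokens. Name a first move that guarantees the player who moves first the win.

Remove 6, leaving 13.

Classify positions by backward induction: terminal positions (no move available) are L. From any other position, the mover wins iff some move reaches an L.
n=0: no move → L
n=1: no move → L
n=2: no move → L
n=3: no move → L
n=4: reaches L-position 0 → W
n=5: reaches L-position 1 → W
n=6: reaches L-position 2 → W
n=7: reaches L-position 3 → W
n=8: reaches L-position 2 → W
n=9: reaches L-position 3 → W
n=10: reaches L-position 3 → W
n=11: only reaches 7(W), 5(W), 4(W), all W → L
n=12: only reaches 8(W), 6(W), 5(W), all W → L
n=13: only reaches 9(W), 7(W), 6(W), all W → L
n=14: only reaches 10(W), 8(W), 7(W), all W → L
n=15: reaches L-position 11 → W
n=16: reaches L-position 12 → W
n=17: reaches L-position 13 → W
n=18: reaches L-position 14 → W
n=19: reaches L-position 13 → W
From 19, the L positions reachable in one move are: 13, 12. Any move reaching one of these is winning.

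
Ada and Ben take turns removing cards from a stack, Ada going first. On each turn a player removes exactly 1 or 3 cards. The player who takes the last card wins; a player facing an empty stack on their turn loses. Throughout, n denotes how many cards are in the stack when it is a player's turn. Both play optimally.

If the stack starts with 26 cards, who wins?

Positions with no move are L. A position that does have a move is losing for the player to move precisely when every available move leads to a winning position for the opponent. Fill in the labels:
n=0: no move → L
n=1: reaches L-position 0 → W
n=2: only reaches 1(W), which is W → L
n=3: reaches L-position 2 → W
n=4: only reaches 3(W), 1(W), all W → L
n=5: reaches L-position 4 → W
n=6: only reaches 5(W), 3(W), all W → L
n=7: reaches L-position 6 → W
n=8: only reaches 7(W), 5(W), all W → L
n=9: reaches L-position 8 → W
n=10: only reaches 9(W), 7(W), all W → L
n=11: reaches L-position 10 → W
n=12: only reaches 11(W), 9(W), all W → L
n=13: reaches L-position 12 → W
n=14: only reaches 13(W), 11(W), all W → L
n=15: reaches L-position 14 → W
n=16: only reaches 15(W), 13(W), all W → L
n=17: reaches L-position 16 → W
n=18: only reaches 17(W), 15(W), all W → L
n=19: reaches L-position 18 → W
n=20: only reaches 19(W), 17(W), all W → L
n=21: reaches L-position 20 → W
n=22: only reaches 21(W), 19(W), all W → L
n=23: reaches L-position 22 → W
n=24: only reaches 23(W), 21(W), all W → L
n=25: reaches L-position 24 → W
n=26: only reaches 25(W), 23(W), all W → L
Every move from 26 reaches a W position, so the mover loses.

Ben wins.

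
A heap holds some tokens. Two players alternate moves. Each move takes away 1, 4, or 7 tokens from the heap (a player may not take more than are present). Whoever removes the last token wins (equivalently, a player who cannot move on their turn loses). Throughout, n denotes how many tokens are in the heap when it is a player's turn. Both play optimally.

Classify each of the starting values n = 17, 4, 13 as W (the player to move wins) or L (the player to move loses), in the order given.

17: W, 4: W, 13: L

Build the W/L table. Terminal = L. A non-terminal position is W if it has a move to some L; otherwise it is L.
n=0: no move → L
n=1: W (go to 0, an L position)
n=2: L (sole option 1(W) is W)
n=3: W (go to 2, an L position)
n=4: W (go to 0, an L position)
n=5: L (options 4(W), 1(W) are all W)
n=6: W (go to 5, an L position)
n=7: W (go to 0, an L position)
n=8: L (options 7(W), 4(W), 1(W) are all W)
n=9: W (go to 8, an L position)
n=10: L (options 9(W), 6(W), 3(W) are all W)
n=11: W (go to 10, an L position)
n=12: W (go to 8, an L position)
n=13: L (options 12(W), 9(W), 6(W) are all W)
n=14: W (go to 13, an L position)
n=15: W (go to 8, an L position)
n=16: L (options 15(W), 12(W), 9(W) are all W)
n=17: W (go to 16, an L position)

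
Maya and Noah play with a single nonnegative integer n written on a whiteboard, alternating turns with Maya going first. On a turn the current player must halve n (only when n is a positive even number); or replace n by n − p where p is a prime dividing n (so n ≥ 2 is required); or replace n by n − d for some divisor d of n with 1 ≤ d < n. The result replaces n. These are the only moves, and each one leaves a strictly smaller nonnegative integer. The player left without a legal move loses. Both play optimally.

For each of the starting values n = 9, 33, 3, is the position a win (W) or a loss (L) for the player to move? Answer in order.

Use the standard recursion: the mover loses at a terminal position; elsewhere, the mover wins exactly when some move hands the opponent an L position.
n=0: no move → L
n=1: no move → L
n=2: reaches L-position 0 → W
n=3: reaches L-position 0 → W
n=4: only reaches 2(W), 3(W), all W → L
n=5: reaches L-position 0 → W
n=6: reaches L-position 4 → W
n=7: reaches L-position 0 → W
n=8: reaches L-position 4 → W
n=9: only reaches 6(W), 8(W), all W → L
n=10: reaches L-position 9 → W
n=11: reaches L-position 0 → W
n=12: reaches L-position 9 → W
n=13: reaches L-position 0 → W
n=14: only reaches 7(W), 12(W), 13(W), all W → L
n=15: reaches L-position 14 → W
n=16: reaches L-position 14 → W
n=17: reaches L-position 0 → W
n=18: reaches L-position 9 → W
n=19: reaches L-position 0 → W
n=20: only reaches 10(W), 15(W), 16(W), 18(W), 19(W), all W → L
n=21: reaches L-position 14 → W
n=22: reaches L-position 20 → W
n=23: reaches L-position 0 → W
n=24: reaches L-position 20 → W
n=25: reaches L-position 20 → W
n=26: only reaches 13(W), 24(W), 25(W), all W → L
n=27: reaches L-position 26 → W
n=28: reaches L-position 14 → W
n=29: reaches L-position 0 → W
n=30: reaches L-position 20 → W
n=31: reaches L-position 0 → W
n=32: only reaches 16(W), 24(W), 28(W), 30(W), 31(W), all W → L
n=33: reaches L-position 32 → W

9: L, 33: W, 3: W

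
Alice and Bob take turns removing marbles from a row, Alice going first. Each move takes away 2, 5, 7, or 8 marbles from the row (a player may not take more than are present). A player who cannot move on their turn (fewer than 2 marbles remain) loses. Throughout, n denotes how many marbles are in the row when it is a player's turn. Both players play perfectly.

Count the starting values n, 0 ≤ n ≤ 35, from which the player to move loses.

10

Classify positions by backward induction: terminal positions (no move available) are L. From any other position, the mover wins iff some move reaches an L.
n=0: no move → L
n=1: no move → L
n=2: →0(L), so W
n=3: →1(L), so W
n=4: →2(W) only, which is W, so L
n=5: →0(L), so W
n=6: →4(L), so W
n=7: →0(L), so W
n=8: →1(L), so W
n=9: →4(L), so W
n=10: →8(W), 5(W), 3(W), 2(W) — all W, so L
n=11: →4(L), so W
n=12: →10(L), so W
n=13: →11(W), 8(W), 6(W), 5(W) — all W, so L
n=14: →12(W), 9(W), 7(W), 6(W) — all W, so L
n=15: →13(L), so W
n=16: →14(L), so W
n=17: →10(L), so W
n=18: →13(L), so W
n=19: →14(L), so W
n=20: →13(L), so W
n=21: →14(L), so W
n=22: →14(L), so W
n=23: →21(W), 18(W), 16(W), 15(W) — all W, so L
n=24: →22(W), 19(W), 17(W), 16(W) — all W, so L
n=25: →23(L), so W
n=26: →24(L), so W
n=27: →25(W), 22(W), 20(W), 19(W) — all W, so L
n=28: →23(L), so W
n=29: →27(L), so W
n=30: →23(L), so W
n=31: →24(L), so W
n=32: →27(L), so W
n=33: →31(W), 28(W), 26(W), 25(W) — all W, so L
n=34: →27(L), so W
n=35: →33(L), so W
L entries with 0 ≤ n ≤ 35: n = 0, 1, 4, 10, 13, 14, 23, 24, 27, 33; that makes 10.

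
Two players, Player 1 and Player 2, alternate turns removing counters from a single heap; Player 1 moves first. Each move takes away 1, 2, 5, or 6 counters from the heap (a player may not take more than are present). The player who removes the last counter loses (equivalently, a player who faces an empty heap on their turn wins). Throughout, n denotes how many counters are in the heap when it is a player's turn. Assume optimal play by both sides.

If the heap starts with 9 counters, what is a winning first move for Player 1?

Positions with no move are W. A position that does have a move is losing for the player to move precisely when every available move leads to a winning position for the opponent. Fill in the labels:
n=0: no move; the opponent has just taken the last counter and therefore loses → W
n=1: L (sole option 0(W) is W)
n=2: W (go to 1, an L position)
n=3: W (go to 1, an L position)
n=4: L (options 3(W), 2(W) are all W)
n=5: W (go to 4, an L position)
n=6: W (go to 4, an L position)
n=7: W (go to 1, an L position)
n=8: L (options 7(W), 6(W), 3(W), 2(W) are all W)
n=9: W (go to 8, an L position)
From 9, the L positions reachable in one move are: 8, 4. Any move reaching one of these is winning.

Remove 1, leaving 8.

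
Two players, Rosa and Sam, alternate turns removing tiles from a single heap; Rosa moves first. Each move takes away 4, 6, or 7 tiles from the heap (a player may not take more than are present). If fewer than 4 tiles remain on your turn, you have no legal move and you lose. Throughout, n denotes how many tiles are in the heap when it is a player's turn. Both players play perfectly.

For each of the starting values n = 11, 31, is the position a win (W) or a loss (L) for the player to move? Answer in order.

Label each position W (a win for the player to move) or L (a loss). A position with no legal move is L; any other position is W exactly when some move reaches an L, and L when every move reaches a W.
n=0: no move → L
n=1: no move → L
n=2: no move → L
n=3: no move → L
n=4: →0(L), so W
n=5: →1(L), so W
n=6: →2(L), so W
n=7: →3(L), so W
n=8: →2(L), so W
n=9: →3(L), so W
n=10: →3(L), so W
n=11: →7(W), 5(W), 4(W) — all W, so L
n=12: →8(W), 6(W), 5(W) — all W, so L
n=13: →9(W), 7(W), 6(W) — all W, so L
n=14: →10(W), 8(W), 7(W) — all W, so L
n=15: →11(L), so W
n=16: →12(L), so W
n=17: →13(L), so W
n=18: →14(L), so W
n=19: →13(L), so W
n=20: →14(L), so W
n=21: →14(L), so W
n=22: →18(W), 16(W), 15(W) — all W, so L
n=23: →19(W), 17(W), 16(W) — all W, so L
n=24: →20(W), 18(W), 17(W) — all W, so L
n=25: →21(W), 19(W), 18(W) — all W, so L
n=26: →22(L), so W
n=27: →23(L), so W
n=28: →24(L), so W
n=29: →25(L), so W
n=30: →24(L), so W
n=31: →25(L), so W

11: L, 31: W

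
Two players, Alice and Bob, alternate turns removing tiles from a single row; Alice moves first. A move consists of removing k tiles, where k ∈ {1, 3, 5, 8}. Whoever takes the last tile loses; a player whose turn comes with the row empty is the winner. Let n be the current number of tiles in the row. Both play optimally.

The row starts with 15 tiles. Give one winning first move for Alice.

Remove 1, leaving 14.

Use the standard recursion: the mover wins at a terminal position; elsewhere, the mover wins exactly when some move hands the opponent an L position.
n=0: no move; the opponent has just taken the last tile and therefore loses → W
n=1: L (sole option 0(W) is W)
n=2: W (go to 1, an L position)
n=3: L (options 2(W), 0(W) are all W)
n=4: W (go to 3, an L position)
n=5: L (options 4(W), 2(W), 0(W) are all W)
n=6: W (go to 5, an L position)
n=7: L (options 6(W), 4(W), 2(W) are all W)
n=8: W (go to 7, an L position)
n=9: W (go to 1, an L position)
n=10: W (go to 7, an L position)
n=11: W (go to 3, an L position)
n=12: W (go to 7, an L position)
n=13: W (go to 5, an L position)
n=14: L (options 13(W), 11(W), 9(W), 6(W) are all W)
n=15: W (go to 14, an L position)
From 15, the L positions reachable in one move are: 14, 7. Any move reaching one of these is winning.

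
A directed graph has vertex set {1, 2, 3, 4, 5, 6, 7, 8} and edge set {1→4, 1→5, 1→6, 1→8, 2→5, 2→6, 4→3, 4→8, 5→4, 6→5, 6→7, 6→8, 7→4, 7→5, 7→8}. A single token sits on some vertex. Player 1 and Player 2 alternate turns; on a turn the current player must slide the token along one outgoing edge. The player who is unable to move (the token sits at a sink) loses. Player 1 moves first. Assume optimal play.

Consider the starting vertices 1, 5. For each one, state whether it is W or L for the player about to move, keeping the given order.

Build the W/L table. Terminal = L. A non-terminal position is W if it has a move to some L; otherwise it is L.
Every edge goes from a vertex to one that appears earlier in the order 8, 3, 4, 5, 7, 6, 2, 1, so processing vertices in that order labels each vertex after all of its successors.
8: no outgoing edge → L
3: no outgoing edge → L
4: →3(L), so W
5: →4(W) only, which is W, so L
7: →5(L), so W
6: →5(L), so W
2: →5(L), so W
1: →5(L), so W

1: W, 5: L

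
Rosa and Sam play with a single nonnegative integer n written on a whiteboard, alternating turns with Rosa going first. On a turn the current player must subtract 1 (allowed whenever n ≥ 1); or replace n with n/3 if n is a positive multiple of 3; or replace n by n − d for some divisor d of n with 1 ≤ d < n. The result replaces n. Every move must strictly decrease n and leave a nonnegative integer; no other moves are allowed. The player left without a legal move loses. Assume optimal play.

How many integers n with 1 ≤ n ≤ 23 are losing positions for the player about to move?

Work bottom-up. With no move the player to move loses. Otherwise the position is W if at least one move leads to an L position for the opponent, and L if every move leads to a W.
n=0: no move → L
n=1: can move to 0, which is L ⇒ W
n=2: the only move is to 1(W), a W ⇒ L
n=3: can move to 2, which is L ⇒ W
n=4: can move to 2, which is L ⇒ W
n=5: the only move is to 4(W), a W ⇒ L
n=6: can move to 2, which is L ⇒ W
n=7: the only move is to 6(W), a W ⇒ L
n=8: can move to 7, which is L ⇒ W
n=9: moves to 3(W), 6(W), 8(W); every one is W ⇒ L
n=10: can move to 5, which is L ⇒ W
n=11: the only move is to 10(W), a W ⇒ L
n=12: can move to 9, which is L ⇒ W
n=13: the only move is to 12(W), a W ⇒ L
n=14: can move to 7, which is L ⇒ W
n=15: can move to 5, which is L ⇒ W
n=16: moves to 8(W), 12(W), 14(W), 15(W); every one is W ⇒ L
n=17: can move to 16, which is L ⇒ W
n=18: can move to 9, which is L ⇒ W
n=19: the only move is to 18(W), a W ⇒ L
n=20: can move to 16, which is L ⇒ W
n=21: can move to 7, which is L ⇒ W
n=22: can move to 11, which is L ⇒ W
n=23: the only move is to 22(W), a W ⇒ L
L entries with 1 ≤ n ≤ 23 (n=0 is outside the asked range and is not counted): n = 2, 5, 7, 9, 11, 13, 16, 19, 23; that makes 9.

9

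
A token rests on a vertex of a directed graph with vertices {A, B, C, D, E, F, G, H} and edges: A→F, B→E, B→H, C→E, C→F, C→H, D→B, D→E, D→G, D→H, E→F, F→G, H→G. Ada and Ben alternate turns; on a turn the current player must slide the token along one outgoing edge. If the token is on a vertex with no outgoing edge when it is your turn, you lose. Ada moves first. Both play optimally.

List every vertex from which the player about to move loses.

A, E, G

Work bottom-up. With no move the player to move loses. Otherwise the position is W if at least one move leads to an L position for the opponent, and L if every move leads to a W.
Every edge goes from a vertex to one that appears earlier in the order G, F, E, H, B, C, A, D, so processing vertices in that order labels each vertex after all of its successors.
G: no outgoing edge → L
F: W (go to G, an L position)
E: L (sole option F(W) is W)
H: W (go to G, an L position)
B: W (go to E, an L position)
C: W (go to E, an L position)
A: L (sole option F(W) is W)
D: W (go to E, an L position)
The losing starting vertices are exactly the entries labelled L in this table (3 of them).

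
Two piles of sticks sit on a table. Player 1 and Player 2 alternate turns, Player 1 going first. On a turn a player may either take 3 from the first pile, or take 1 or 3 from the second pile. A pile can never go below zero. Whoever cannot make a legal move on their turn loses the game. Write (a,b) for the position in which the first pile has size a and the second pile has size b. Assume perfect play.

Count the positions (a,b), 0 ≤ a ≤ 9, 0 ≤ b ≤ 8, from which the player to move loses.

46

Classify positions by backward induction: terminal positions (no move available) are L. From any other position, the mover wins iff some move reaches an L.
Every move lowers a or b (never raises either), so fill the grid row by row in increasing a, and left to right within a row: each cell's successors are then already labelled.
      b=0  b=1  b=2  b=3  b=4  b=5  b=6  b=7  b=8
a=0:    L    W    L    W    L    W    L    W    L
a=1:    L    W    L    W    L    W    L    W    L
a=2:    L    W    L    W    L    W    L    W    L
a=3:    W    L    W    L    W    L    W    L    W
a=4:    W    L    W    L    W    L    W    L    W
a=5:    W    L    W    L    W    L    W    L    W
a=6:    L    W    L    W    L    W    L    W    L
a=7:    L    W    L    W    L    W    L    W    L
a=8:    L    W    L    W    L    W    L    W    L
a=9:    W    L    W    L    W    L    W    L    W
Cells with no legal move (terminal, hence L): (0,0), (1,0), (2,0).
The remaining L cells, each justified by listing all of its moves:
(0,2): →(0,1)(W) only, which is W, so L
(0,4): →(0,3)(W), (0,1)(W) — all W, so L
(0,6): →(0,5)(W), (0,3)(W) — all W, so L
(0,8): →(0,7)(W), (0,5)(W) — all W, so L
(1,2): →(1,1)(W) only, which is W, so L
(1,4): →(1,3)(W), (1,1)(W) — all W, so L
(1,6): →(1,5)(W), (1,3)(W) — all W, so L
(1,8): →(1,7)(W), (1,5)(W) — all W, so L
(2,2): →(2,1)(W) only, which is W, so L
(2,4): →(2,3)(W), (2,1)(W) — all W, so L
(2,6): →(2,5)(W), (2,3)(W) — all W, so L
(2,8): →(2,7)(W), (2,5)(W) — all W, so L
(3,1): →(0,1)(W), (3,0)(W) — all W, so L
(3,3): →(0,3)(W), (3,2)(W), (3,0)(W) — all W, so L
(3,5): →(0,5)(W), (3,4)(W), (3,2)(W) — all W, so L
(3,7): →(0,7)(W), (3,6)(W), (3,4)(W) — all W, so L
(4,1): →(1,1)(W), (4,0)(W) — all W, so L
(4,3): →(1,3)(W), (4,2)(W), (4,0)(W) — all W, so L
(4,5): →(1,5)(W), (4,4)(W), (4,2)(W) — all W, so L
(4,7): →(1,7)(W), (4,6)(W), (4,4)(W) — all W, so L
(5,1): →(2,1)(W), (5,0)(W) — all W, so L
(5,3): →(2,3)(W), (5,2)(W), (5,0)(W) — all W, so L
(5,5): →(2,5)(W), (5,4)(W), (5,2)(W) — all W, so L
(5,7): →(2,7)(W), (5,6)(W), (5,4)(W) — all W, so L
(6,0): →(3,0)(W) only, which is W, so L
(6,2): →(3,2)(W), (6,1)(W) — all W, so L
(6,4): →(3,4)(W), (6,3)(W), (6,1)(W) — all W, so L
(6,6): →(3,6)(W), (6,5)(W), (6,3)(W) — all W, so L
(6,8): →(3,8)(W), (6,7)(W), (6,5)(W) — all W, so L
(7,0): →(4,0)(W) only, which is W, so L
(7,2): →(4,2)(W), (7,1)(W) — all W, so L
(7,4): →(4,4)(W), (7,3)(W), (7,1)(W) — all W, so L
(7,6): →(4,6)(W), (7,5)(W), (7,3)(W) — all W, so L
(7,8): →(4,8)(W), (7,7)(W), (7,5)(W) — all W, so L
(8,0): →(5,0)(W) only, which is W, so L
(8,2): →(5,2)(W), (8,1)(W) — all W, so L
(8,4): →(5,4)(W), (8,3)(W), (8,1)(W) — all W, so L
(8,6): →(5,6)(W), (8,5)(W), (8,3)(W) — all W, so L
(8,8): →(5,8)(W), (8,7)(W), (8,5)(W) — all W, so L
(9,1): →(6,1)(W), (9,0)(W) — all W, so L
(9,3): →(6,3)(W), (9,2)(W), (9,0)(W) — all W, so L
(9,5): →(6,5)(W), (9,4)(W), (9,2)(W) — all W, so L
(9,7): →(6,7)(W), (9,6)(W), (9,4)(W) — all W, so L
Every other cell has at least one move into one of the L cells above, so it is W.
L cells per row: a=0: 5, a=1: 5, a=2: 5, a=3: 4, a=4: 4, a=5: 4, a=6: 5, a=7: 5, a=8: 5, a=9: 4; total 46.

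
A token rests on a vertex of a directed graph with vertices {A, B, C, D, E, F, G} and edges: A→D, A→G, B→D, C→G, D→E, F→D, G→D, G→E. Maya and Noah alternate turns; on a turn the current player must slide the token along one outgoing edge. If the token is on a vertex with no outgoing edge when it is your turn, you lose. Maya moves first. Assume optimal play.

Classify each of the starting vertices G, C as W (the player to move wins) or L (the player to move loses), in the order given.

Positions with no move are L. A position that does have a move is losing for the player to move precisely when every available move leads to a winning position for the opponent. Fill in the labels:
Every edge goes from a vertex to one that appears earlier in the order E, D, G, A, C, F, B, so processing vertices in that order labels each vertex after all of its successors.
E: no outgoing edge → L
D: can move to E, which is L ⇒ W
G: can move to E, which is L ⇒ W
A: moves to G(W), D(W); every one is W ⇒ L
C: the only move is to G(W), a W ⇒ L
F: the only move is to D(W), a W ⇒ L
B: the only move is to D(W), a W ⇒ L

G: W, C: L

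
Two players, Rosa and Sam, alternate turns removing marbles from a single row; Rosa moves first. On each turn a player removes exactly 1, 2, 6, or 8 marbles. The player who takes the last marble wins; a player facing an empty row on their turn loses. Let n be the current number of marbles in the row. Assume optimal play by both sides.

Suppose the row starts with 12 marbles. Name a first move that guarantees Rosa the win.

Remove 2, leaving 10.

Work bottom-up. With no move the player to move loses. Otherwise the position is W if at least one move leads to an L position for the opponent, and L if every move leads to a W.
n=0: no move → L
n=1: →0(L), so W
n=2: →0(L), so W
n=3: →2(W), 1(W) — all W, so L
n=4: →3(L), so W
n=5: →3(L), so W
n=6: →0(L), so W
n=7: →6(W), 5(W), 1(W) — all W, so L
n=8: →7(L), so W
n=9: →7(L), so W
n=10: →9(W), 8(W), 4(W), 2(W) — all W, so L
n=11: →10(L), so W
n=12: →10(L), so W
From 12, the L positions reachable in one move are: 10.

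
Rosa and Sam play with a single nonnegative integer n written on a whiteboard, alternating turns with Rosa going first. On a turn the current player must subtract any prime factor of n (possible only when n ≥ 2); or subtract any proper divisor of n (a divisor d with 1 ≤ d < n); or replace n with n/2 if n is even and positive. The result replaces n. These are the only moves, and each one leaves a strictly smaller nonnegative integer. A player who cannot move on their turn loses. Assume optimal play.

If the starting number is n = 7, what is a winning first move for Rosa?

Move to 0.

Compute win/loss labels from the base case upward. A position with no move is L. Any other position is W if it can reach an L in one move, else L.
n=0: no move → L
n=1: no move → L
n=2: →0(L), so W
n=3: →0(L), so W
n=4: →2(W), 3(W) — all W, so L
n=5: →0(L), so W
n=6: →4(L), so W
n=7: →0(L), so W
From 7, the L positions reachable in one move are: 0.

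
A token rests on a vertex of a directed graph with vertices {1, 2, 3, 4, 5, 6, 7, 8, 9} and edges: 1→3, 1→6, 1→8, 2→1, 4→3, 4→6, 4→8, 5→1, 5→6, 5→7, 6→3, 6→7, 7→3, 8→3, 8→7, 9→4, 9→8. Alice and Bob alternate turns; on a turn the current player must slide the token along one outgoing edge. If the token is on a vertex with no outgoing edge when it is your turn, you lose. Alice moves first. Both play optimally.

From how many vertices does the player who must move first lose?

Use the standard recursion: the mover loses at a terminal position; elsewhere, the mover wins exactly when some move hands the opponent an L position.
Every edge goes from a vertex to one that appears earlier in the order 3, 7, 8, 6, 1, 5, 4, 9, 2, so processing vertices in that order labels each vertex after all of its successors.
3: no outgoing edge → L
7: W (go to 3, an L position)
8: W (go to 3, an L position)
6: W (go to 3, an L position)
1: W (go to 3, an L position)
5: L (options 1(W), 6(W), 7(W) are all W)
4: W (go to 3, an L position)
9: L (options 4(W), 8(W) are all W)
2: L (sole option 1(W) is W)
The L vertices are 2, 3, 5, 9; that is 4 in all.

4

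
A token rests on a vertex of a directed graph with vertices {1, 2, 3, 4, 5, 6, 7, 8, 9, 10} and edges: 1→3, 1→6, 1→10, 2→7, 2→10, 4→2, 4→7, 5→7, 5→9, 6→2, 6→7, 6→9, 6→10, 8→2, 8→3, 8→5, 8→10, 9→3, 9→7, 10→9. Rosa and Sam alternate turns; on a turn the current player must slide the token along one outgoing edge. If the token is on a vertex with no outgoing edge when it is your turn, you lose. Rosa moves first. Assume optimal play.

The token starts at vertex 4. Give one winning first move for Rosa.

Compute win/loss labels from the base case upward. A position with no move is L. Any other position is W if it can reach an L in one move, else L.
Every edge goes from a vertex to one that appears earlier in the order 7, 3, 9, 5, 10, 2, 6, 1, 8, 4, so processing vertices in that order labels each vertex after all of its successors.
7: no outgoing edge → L
3: no outgoing edge → L
9: can move to 3, which is L ⇒ W
5: can move to 7, which is L ⇒ W
10: the only move is to 9(W), a W ⇒ L
2: can move to 10, which is L ⇒ W
6: can move to 10, which is L ⇒ W
1: can move to 10, which is L ⇒ W
8: can move to 10, which is L ⇒ W
4: can move to 7, which is L ⇒ W
From 4, the L positions reachable in one move are: 7.

Move to 7.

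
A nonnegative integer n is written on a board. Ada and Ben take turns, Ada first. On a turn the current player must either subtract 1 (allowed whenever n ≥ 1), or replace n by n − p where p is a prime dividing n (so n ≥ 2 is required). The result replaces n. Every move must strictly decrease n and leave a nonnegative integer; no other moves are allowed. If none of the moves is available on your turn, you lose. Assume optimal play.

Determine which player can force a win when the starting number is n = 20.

Ben wins.

Build the W/L table. Terminal = L. A non-terminal position is W if it has a move to some L; otherwise it is L.
n=0: no move → L
n=1: →0(L), so W
n=2: →0(L), so W
n=3: →0(L), so W
n=4: →2(W), 3(W) — all W, so L
n=5: →0(L), so W
n=6: →4(L), so W
n=7: →0(L), so W
n=8: →6(W), 7(W) — all W, so L
n=9: →8(L), so W
n=10: →8(L), so W
n=11: →0(L), so W
n=12: →9(W), 10(W), 11(W) — all W, so L
n=13: →0(L), so W
n=14: →12(L), so W
n=15: →12(L), so W
n=16: →14(W), 15(W) — all W, so L
n=17: →0(L), so W
n=18: →16(L), so W
n=19: →0(L), so W
n=20: →15(W), 18(W), 19(W) — all W, so L
Every move from 20 reaches a W position, so the mover loses.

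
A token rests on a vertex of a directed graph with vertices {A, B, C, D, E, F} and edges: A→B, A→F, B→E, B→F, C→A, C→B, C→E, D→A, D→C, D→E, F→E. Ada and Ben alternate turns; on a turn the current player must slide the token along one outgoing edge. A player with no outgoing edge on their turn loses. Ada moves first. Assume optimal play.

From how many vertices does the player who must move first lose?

Use the standard recursion: the mover loses at a terminal position; elsewhere, the mover wins exactly when some move hands the opponent an L position.
Every edge goes from a vertex to one that appears earlier in the order E, F, B, A, C, D, so processing vertices in that order labels each vertex after all of its successors.
E: no outgoing edge → L
F: reaches L-position E → W
B: reaches L-position E → W
A: only reaches B(W), F(W), all W → L
C: reaches L-position A → W
D: reaches L-position A → W
The L vertices are A, E; that is 2 in all.

2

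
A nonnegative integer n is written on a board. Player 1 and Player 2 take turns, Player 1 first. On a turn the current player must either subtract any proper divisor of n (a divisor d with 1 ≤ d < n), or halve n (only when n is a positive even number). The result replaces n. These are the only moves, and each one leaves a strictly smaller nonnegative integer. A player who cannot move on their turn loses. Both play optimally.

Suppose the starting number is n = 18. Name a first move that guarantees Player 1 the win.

Move to 9.

Build the W/L table. Terminal = L. A non-terminal position is W if it has a move to some L; otherwise it is L.
n=0: no move → L
n=1: no move → L
n=2: →1(L), so W
n=3: →2(W) only, which is W, so L
n=4: →3(L), so W
n=5: →4(W) only, which is W, so L
n=6: →3(L), so W
n=7: →6(W) only, which is W, so L
n=8: →7(L), so W
n=9: →6(W), 8(W) — all W, so L
n=10: →5(L), so W
n=11: →10(W) only, which is W, so L
n=12: →9(L), so W
n=13: →12(W) only, which is W, so L
n=14: →7(L), so W
n=15: →10(W), 12(W), 14(W) — all W, so L
n=16: →15(L), so W
n=17: →16(W) only, which is W, so L
n=18: →9(L), so W
From 18, the L positions reachable in one move are: 9, 15, 17. Any move reaching one of these is winning.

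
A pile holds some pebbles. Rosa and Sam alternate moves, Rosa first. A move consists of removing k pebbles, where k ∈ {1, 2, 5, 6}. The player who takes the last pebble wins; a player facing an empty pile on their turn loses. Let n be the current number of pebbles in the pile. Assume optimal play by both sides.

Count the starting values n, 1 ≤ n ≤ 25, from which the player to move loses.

Positions with no move are L. A position that does have a move is losing for the player to move precisely when every available move leads to a winning position for the opponent. Fill in the labels:
n=0: no move → L
n=1: W (go to 0, an L position)
n=2: W (go to 0, an L position)
n=3: L (options 2(W), 1(W) are all W)
n=4: W (go to 3, an L position)
n=5: W (go to 3, an L position)
n=6: W (go to 0, an L position)
n=7: L (options 6(W), 5(W), 2(W), 1(W) are all W)
n=8: W (go to 7, an L position)
n=9: W (go to 7, an L position)
n=10: L (options 9(W), 8(W), 5(W), 4(W) are all W)
n=11: W (go to 10, an L position)
n=12: W (go to 10, an L position)
n=13: W (go to 7, an L position)
n=14: L (options 13(W), 12(W), 9(W), 8(W) are all W)
n=15: W (go to 14, an L position)
n=16: W (go to 14, an L position)
n=17: L (options 16(W), 15(W), 12(W), 11(W) are all W)
n=18: W (go to 17, an L position)
n=19: W (go to 17, an L position)
n=20: W (go to 14, an L position)
n=21: L (options 20(W), 19(W), 16(W), 15(W) are all W)
n=22: W (go to 21, an L position)
n=23: W (go to 21, an L position)
n=24: L (options 23(W), 22(W), 19(W), 18(W) are all W)
n=25: W (go to 24, an L position)
L entries with 1 ≤ n ≤ 25 (n=0 is outside the asked range and is not counted): n = 3, 7, 10, 14, 17, 21, 24; that makes 7.

7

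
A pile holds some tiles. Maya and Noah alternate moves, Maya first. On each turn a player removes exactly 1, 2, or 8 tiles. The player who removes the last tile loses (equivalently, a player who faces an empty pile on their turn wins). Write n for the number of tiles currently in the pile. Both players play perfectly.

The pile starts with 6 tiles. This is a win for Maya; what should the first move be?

Use the standard recursion: the mover wins at a terminal position; elsewhere, the mover wins exactly when some move hands the opponent an L position.
n=0: no move; the opponent has just taken the last tile and therefore loses → W
n=1: only reaches 0(W), which is W → L
n=2: reaches L-position 1 → W
n=3: reaches L-position 1 → W
n=4: only reaches 3(W), 2(W), all W → L
n=5: reaches L-position 4 → W
n=6: reaches L-position 4 → W
From 6, the L positions reachable in one move are: 4.

Remove 2, leaving 4.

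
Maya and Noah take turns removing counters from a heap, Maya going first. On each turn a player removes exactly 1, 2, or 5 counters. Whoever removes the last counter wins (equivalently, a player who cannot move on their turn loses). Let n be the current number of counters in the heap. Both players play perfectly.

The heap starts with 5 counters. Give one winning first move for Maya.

Use the standard recursion: the mover loses at a terminal position; elsewhere, the mover wins exactly when some move hands the opponent an L position.
n=0: no move → L
n=1: W (go to 0, an L position)
n=2: W (go to 0, an L position)
n=3: L (options 2(W), 1(W) are all W)
n=4: W (go to 3, an L position)
n=5: W (go to 3, an L position)
From 5, the L positions reachable in one move are: 3, 0. Any move reaching one of these is winning.

Remove 2, leaving 3.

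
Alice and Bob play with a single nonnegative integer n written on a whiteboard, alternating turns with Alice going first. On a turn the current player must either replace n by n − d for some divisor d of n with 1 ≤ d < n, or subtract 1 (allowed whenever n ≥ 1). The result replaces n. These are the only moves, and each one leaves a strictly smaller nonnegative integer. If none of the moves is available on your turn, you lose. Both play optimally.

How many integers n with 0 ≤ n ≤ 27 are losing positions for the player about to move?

Compute win/loss labels from the base case upward. A position with no move is L. Any other position is W if it can reach an L in one move, else L.
n=0: no move → L
n=1: →0(L), so W
n=2: →1(W) only, which is W, so L
n=3: →2(L), so W
n=4: →2(L), so W
n=5: →4(W) only, which is W, so L
n=6: →5(L), so W
n=7: →6(W) only, which is W, so L
n=8: →7(L), so W
n=9: →6(W), 8(W) — all W, so L
n=10: →5(L), so W
n=11: →10(W) only, which is W, so L
n=12: →9(L), so W
n=13: →12(W) only, which is W, so L
n=14: →7(L), so W
n=15: →10(W), 12(W), 14(W) — all W, so L
n=16: →15(L), so W
n=17: →16(W) only, which is W, so L
n=18: →9(L), so W
n=19: →18(W) only, which is W, so L
n=20: →15(L), so W
n=21: →14(W), 18(W), 20(W) — all W, so L
n=22: →11(L), so W
n=23: →22(W) only, which is W, so L
n=24: →21(L), so W
n=25: →20(W), 24(W) — all W, so L
n=26: →13(L), so W
n=27: →18(W), 24(W), 26(W) — all W, so L
L entries with 0 ≤ n ≤ 27: n = 0, 2, 5, 7, 9, 11, 13, 15, 17, 19, 21, 23, 25, 27; that makes 14.

14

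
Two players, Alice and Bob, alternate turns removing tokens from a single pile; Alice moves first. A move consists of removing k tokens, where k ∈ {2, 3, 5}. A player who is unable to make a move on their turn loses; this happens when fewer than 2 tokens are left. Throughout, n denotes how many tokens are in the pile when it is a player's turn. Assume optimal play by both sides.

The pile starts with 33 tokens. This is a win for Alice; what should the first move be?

Remove 5, leaving 28.

Positions with no move are L. A position that does have a move is losing for the player to move precisely when every available move leads to a winning position for the opponent. Fill in the labels:
n=0: no move → L
n=1: no move → L
n=2: can move to 0, which is L ⇒ W
n=3: can move to 1, which is L ⇒ W
n=4: can move to 1, which is L ⇒ W
n=5: can move to 0, which is L ⇒ W
n=6: can move to 1, which is L ⇒ W
n=7: moves to 5(W), 4(W), 2(W); every one is W ⇒ L
n=8: moves to 6(W), 5(W), 3(W); every one is W ⇒ L
n=9: can move to 7, which is L ⇒ W
n=10: can move to 8, which is L ⇒ W
n=11: can move to 8, which is L ⇒ W
n=12: can move to 7, which is L ⇒ W
n=13: can move to 8, which is L ⇒ W
n=14: moves to 12(W), 11(W), 9(W); every one is W ⇒ L
n=15: moves to 13(W), 12(W), 10(W); every one is W ⇒ L
n=16: can move to 14, which is L ⇒ W
n=17: can move to 15, which is L ⇒ W
n=18: can move to 15, which is L ⇒ W
n=19: can move to 14, which is L ⇒ W
n=20: can move to 15, which is L ⇒ W
n=21: moves to 19(W), 18(W), 16(W); every one is W ⇒ L
n=22: moves to 20(W), 19(W), 17(W); every one is W ⇒ L
n=23: can move to 21, which is L ⇒ W
n=24: can move to 22, which is L ⇒ W
n=25: can move to 22, which is L ⇒ W
n=26: can move to 21, which is L ⇒ W
n=27: can move to 22, which is L ⇒ W
n=28: moves to 26(W), 25(W), 23(W); every one is W ⇒ L
n=29: moves to 27(W), 26(W), 24(W); every one is W ⇒ L
n=30: can move to 28, which is L ⇒ W
n=31: can move to 29, which is L ⇒ W
n=32: can move to 29, which is L ⇒ W
n=33: can move to 28, which is L ⇒ W
From 33, the L positions reachable in one move are: 28.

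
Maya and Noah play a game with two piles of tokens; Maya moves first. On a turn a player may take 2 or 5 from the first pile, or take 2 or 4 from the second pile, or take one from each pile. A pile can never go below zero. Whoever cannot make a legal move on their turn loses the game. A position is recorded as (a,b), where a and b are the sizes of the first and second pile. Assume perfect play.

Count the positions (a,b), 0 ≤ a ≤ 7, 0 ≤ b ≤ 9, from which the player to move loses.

Label each position W (a win for the player to move) or L (a loss). A position with no legal move is L; any other position is W exactly when some move reaches an L, and L when every move reaches a W.
Every move lowers a or b (never raises either), so fill the grid row by row in increasing a, and left to right within a row: each cell's successors are then already labelled.
      b=0  b=1  b=2  b=3  b=4  b=5  b=6  b=7  b=8  b=9
a=0:    L    L    W    W    W    W    L    L    W    W
a=1:    L    W    W    L    W    W    L    W    W    L
a=2:    W    W    L    L    W    W    W    W    L    L
a=3:    W    L    L    W    W    W    W    L    L    W
a=4:    L    L    W    W    W    W    L    L    W    W
a=5:    W    W    W    L    L    W    W    W    W    L
a=6:    W    W    L    W    W    W    W    W    L    W
a=7:    L    L    W    W    W    W    L    L    W    W
Cells with no legal move (terminal, hence L): (0,0), (0,1), (1,0).
The remaining L cells, each justified by listing all of its moves:
(0,6): moves to (0,4)(W), (0,2)(W); every one is W ⇒ L
(0,7): moves to (0,5)(W), (0,3)(W); every one is W ⇒ L
(1,3): moves to (1,1)(W), (0,2)(W); every one is W ⇒ L
(1,6): moves to (1,4)(W), (1,2)(W), (0,5)(W); every one is W ⇒ L
(1,9): moves to (1,7)(W), (1,5)(W), (0,8)(W); every one is W ⇒ L
(2,2): moves to (0,2)(W), (2,0)(W), (1,1)(W); every one is W ⇒ L
(2,3): moves to (0,3)(W), (2,1)(W), (1,2)(W); every one is W ⇒ L
(2,8): moves to (0,8)(W), (2,6)(W), (2,4)(W), (1,7)(W); every one is W ⇒ L
(2,9): moves to (0,9)(W), (2,7)(W), (2,5)(W), (1,8)(W); every one is W ⇒ L
(3,1): moves to (1,1)(W), (2,0)(W); every one is W ⇒ L
(3,2): moves to (1,2)(W), (3,0)(W), (2,1)(W); every one is W ⇒ L
(3,7): moves to (1,7)(W), (3,5)(W), (3,3)(W), (2,6)(W); every one is W ⇒ L
(3,8): moves to (1,8)(W), (3,6)(W), (3,4)(W), (2,7)(W); every one is W ⇒ L
(4,0): the only move is to (2,0)(W), a W ⇒ L
(4,1): moves to (2,1)(W), (3,0)(W); every one is W ⇒ L
(4,6): moves to (2,6)(W), (4,4)(W), (4,2)(W), (3,5)(W); every one is W ⇒ L
(4,7): moves to (2,7)(W), (4,5)(W), (4,3)(W), (3,6)(W); every one is W ⇒ L
(5,3): moves to (3,3)(W), (0,3)(W), (5,1)(W), (4,2)(W); every one is W ⇒ L
(5,4): moves to (3,4)(W), (0,4)(W), (5,2)(W), (5,0)(W), (4,3)(W); every one is W ⇒ L
(5,9): moves to (3,9)(W), (0,9)(W), (5,7)(W), (5,5)(W), (4,8)(W); every one is W ⇒ L
(6,2): moves to (4,2)(W), (1,2)(W), (6,0)(W), (5,1)(W); every one is W ⇒ L
(6,8): moves to (4,8)(W), (1,8)(W), (6,6)(W), (6,4)(W), (5,7)(W); every one is W ⇒ L
(7,0): moves to (5,0)(W), (2,0)(W); every one is W ⇒ L
(7,1): moves to (5,1)(W), (2,1)(W), (6,0)(W); every one is W ⇒ L
(7,6): moves to (5,6)(W), (2,6)(W), (7,4)(W), (7,2)(W), (6,5)(W); every one is W ⇒ L
(7,7): moves to (5,7)(W), (2,7)(W), (7,5)(W), (7,3)(W), (6,6)(W); every one is W ⇒ L
Every other cell has at least one move into one of the L cells above, so it is W.
L cells per row: a=0: 4, a=1: 4, a=2: 4, a=3: 4, a=4: 4, a=5: 3, a=6: 2, a=7: 4; total 29.

29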